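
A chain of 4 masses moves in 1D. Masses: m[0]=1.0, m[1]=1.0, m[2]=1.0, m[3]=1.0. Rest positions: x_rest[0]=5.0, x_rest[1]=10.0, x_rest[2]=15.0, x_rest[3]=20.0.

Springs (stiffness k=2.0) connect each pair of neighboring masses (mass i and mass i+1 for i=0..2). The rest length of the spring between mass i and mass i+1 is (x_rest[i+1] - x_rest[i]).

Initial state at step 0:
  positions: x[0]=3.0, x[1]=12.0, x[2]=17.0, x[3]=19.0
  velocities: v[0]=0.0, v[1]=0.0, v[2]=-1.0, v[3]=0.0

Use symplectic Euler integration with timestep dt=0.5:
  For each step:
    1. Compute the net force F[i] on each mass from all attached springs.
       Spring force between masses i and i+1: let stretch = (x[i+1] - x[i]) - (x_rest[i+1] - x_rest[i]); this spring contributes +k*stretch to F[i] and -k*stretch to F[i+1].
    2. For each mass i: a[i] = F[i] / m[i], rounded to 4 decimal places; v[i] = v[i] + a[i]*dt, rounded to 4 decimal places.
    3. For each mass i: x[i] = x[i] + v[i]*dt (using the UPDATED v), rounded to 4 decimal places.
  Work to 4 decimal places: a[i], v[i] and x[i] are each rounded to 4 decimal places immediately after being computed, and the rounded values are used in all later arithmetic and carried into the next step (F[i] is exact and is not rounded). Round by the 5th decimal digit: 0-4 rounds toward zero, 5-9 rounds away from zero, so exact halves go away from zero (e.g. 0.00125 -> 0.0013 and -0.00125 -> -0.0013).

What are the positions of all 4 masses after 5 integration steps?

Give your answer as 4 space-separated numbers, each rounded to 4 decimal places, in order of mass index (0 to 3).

Answer: 3.1875 11.8750 16.1250 17.3125

Derivation:
Step 0: x=[3.0000 12.0000 17.0000 19.0000] v=[0.0000 0.0000 -1.0000 0.0000]
Step 1: x=[5.0000 10.0000 15.0000 20.5000] v=[4.0000 -4.0000 -4.0000 3.0000]
Step 2: x=[7.0000 8.0000 13.2500 21.7500] v=[4.0000 -4.0000 -3.5000 2.5000]
Step 3: x=[7.0000 8.1250 13.1250 21.2500] v=[0.0000 0.2500 -0.2500 -1.0000]
Step 4: x=[5.0625 10.1875 14.5625 19.1875] v=[-3.8750 4.1250 2.8750 -4.1250]
Step 5: x=[3.1875 11.8750 16.1250 17.3125] v=[-3.7500 3.3750 3.1250 -3.7500]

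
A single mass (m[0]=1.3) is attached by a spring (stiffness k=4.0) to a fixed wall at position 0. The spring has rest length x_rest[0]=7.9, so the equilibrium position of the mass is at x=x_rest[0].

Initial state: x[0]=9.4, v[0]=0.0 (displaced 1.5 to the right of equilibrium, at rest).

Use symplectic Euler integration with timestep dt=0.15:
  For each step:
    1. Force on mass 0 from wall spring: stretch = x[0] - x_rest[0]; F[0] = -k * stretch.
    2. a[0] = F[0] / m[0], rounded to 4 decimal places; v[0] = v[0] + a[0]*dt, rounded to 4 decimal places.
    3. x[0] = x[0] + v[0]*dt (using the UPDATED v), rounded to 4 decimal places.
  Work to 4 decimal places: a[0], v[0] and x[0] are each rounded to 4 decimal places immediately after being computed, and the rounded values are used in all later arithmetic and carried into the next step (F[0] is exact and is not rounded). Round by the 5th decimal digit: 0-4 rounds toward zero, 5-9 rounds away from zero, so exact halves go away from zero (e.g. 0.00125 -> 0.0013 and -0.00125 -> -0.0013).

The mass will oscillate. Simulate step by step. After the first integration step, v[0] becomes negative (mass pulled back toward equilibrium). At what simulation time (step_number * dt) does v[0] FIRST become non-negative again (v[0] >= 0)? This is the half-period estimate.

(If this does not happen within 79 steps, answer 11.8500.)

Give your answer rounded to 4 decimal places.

Step 0: x=[9.4000] v=[0.0000]
Step 1: x=[9.2962] v=[-0.6923]
Step 2: x=[9.0957] v=[-1.3367]
Step 3: x=[8.8124] v=[-1.8886]
Step 4: x=[8.4659] v=[-2.3097]
Step 5: x=[8.0803] v=[-2.5709]
Step 6: x=[7.6822] v=[-2.6541]
Step 7: x=[7.2992] v=[-2.5536]
Step 8: x=[6.9578] v=[-2.2763]
Step 9: x=[6.6816] v=[-1.8414]
Step 10: x=[6.4897] v=[-1.2791]
Step 11: x=[6.3955] v=[-0.6282]
Step 12: x=[6.4054] v=[0.0662]
First v>=0 after going negative at step 12, time=1.8000

Answer: 1.8000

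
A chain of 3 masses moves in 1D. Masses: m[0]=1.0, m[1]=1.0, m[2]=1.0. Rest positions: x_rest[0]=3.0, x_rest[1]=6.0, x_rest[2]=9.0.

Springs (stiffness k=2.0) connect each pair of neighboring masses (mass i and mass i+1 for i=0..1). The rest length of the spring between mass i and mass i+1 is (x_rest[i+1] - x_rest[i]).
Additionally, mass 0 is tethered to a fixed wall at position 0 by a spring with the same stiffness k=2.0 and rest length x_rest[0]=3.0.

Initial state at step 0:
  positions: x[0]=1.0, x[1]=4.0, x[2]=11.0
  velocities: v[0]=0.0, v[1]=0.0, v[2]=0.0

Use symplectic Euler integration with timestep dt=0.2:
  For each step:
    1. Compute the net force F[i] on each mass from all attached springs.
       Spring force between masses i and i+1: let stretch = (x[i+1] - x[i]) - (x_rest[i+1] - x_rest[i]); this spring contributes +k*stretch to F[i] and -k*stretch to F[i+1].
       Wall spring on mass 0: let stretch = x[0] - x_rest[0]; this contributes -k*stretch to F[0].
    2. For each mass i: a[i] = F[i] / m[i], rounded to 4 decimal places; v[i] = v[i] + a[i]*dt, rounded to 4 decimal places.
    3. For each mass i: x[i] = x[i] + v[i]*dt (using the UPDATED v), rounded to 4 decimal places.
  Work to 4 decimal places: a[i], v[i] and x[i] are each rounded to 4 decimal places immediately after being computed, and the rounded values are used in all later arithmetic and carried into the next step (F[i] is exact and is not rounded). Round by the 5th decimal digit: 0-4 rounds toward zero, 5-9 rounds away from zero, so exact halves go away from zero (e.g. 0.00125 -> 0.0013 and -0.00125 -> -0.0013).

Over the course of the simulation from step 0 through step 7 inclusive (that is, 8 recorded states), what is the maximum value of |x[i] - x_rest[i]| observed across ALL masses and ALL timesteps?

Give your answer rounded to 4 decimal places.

Step 0: x=[1.0000 4.0000 11.0000] v=[0.0000 0.0000 0.0000]
Step 1: x=[1.1600 4.3200 10.6800] v=[0.8000 1.6000 -1.6000]
Step 2: x=[1.4800 4.8960 10.0912] v=[1.6000 2.8800 -2.9440]
Step 3: x=[1.9549 5.6143 9.3268] v=[2.3744 3.5917 -3.8221]
Step 4: x=[2.5661 6.3369 8.5054] v=[3.0562 3.6129 -4.1071]
Step 5: x=[3.2737 6.9313 7.7505] v=[3.5381 2.9720 -3.7745]
Step 6: x=[4.0120 7.2986 7.1701] v=[3.6917 1.8366 -2.9022]
Step 7: x=[4.6923 7.3927 6.8399] v=[3.4015 0.4706 -1.6508]
Max displacement = 2.1601

Answer: 2.1601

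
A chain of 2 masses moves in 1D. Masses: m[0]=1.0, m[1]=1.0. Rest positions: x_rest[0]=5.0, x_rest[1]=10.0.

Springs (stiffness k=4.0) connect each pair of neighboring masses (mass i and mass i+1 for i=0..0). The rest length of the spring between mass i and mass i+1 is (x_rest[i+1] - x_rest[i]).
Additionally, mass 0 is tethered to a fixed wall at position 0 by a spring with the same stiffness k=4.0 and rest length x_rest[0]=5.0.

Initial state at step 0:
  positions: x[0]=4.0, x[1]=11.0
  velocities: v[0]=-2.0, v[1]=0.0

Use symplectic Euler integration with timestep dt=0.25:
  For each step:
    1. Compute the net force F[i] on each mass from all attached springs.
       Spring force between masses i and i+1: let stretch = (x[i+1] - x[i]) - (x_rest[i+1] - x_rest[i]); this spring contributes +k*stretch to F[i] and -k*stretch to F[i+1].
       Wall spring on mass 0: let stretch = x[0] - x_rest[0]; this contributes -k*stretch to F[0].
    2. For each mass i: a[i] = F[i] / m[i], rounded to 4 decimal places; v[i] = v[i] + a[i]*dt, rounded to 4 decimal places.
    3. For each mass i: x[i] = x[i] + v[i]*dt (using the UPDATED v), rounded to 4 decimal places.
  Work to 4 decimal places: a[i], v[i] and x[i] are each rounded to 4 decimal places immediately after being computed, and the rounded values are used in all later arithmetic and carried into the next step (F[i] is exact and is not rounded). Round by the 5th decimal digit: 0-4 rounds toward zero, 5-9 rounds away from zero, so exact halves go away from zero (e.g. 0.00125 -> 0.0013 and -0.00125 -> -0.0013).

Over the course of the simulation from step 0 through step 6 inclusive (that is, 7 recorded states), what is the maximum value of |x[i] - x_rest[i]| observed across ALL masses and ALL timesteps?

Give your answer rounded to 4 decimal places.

Step 0: x=[4.0000 11.0000] v=[-2.0000 0.0000]
Step 1: x=[4.2500 10.5000] v=[1.0000 -2.0000]
Step 2: x=[5.0000 9.6875] v=[3.0000 -3.2500]
Step 3: x=[5.6719 8.9531] v=[2.6875 -2.9375]
Step 4: x=[5.7461 8.6484] v=[0.2968 -1.2187]
Step 5: x=[5.1094 8.8682] v=[-2.5470 0.8790]
Step 6: x=[4.1350 9.3983] v=[-3.8976 2.1202]
Max displacement = 1.3516

Answer: 1.3516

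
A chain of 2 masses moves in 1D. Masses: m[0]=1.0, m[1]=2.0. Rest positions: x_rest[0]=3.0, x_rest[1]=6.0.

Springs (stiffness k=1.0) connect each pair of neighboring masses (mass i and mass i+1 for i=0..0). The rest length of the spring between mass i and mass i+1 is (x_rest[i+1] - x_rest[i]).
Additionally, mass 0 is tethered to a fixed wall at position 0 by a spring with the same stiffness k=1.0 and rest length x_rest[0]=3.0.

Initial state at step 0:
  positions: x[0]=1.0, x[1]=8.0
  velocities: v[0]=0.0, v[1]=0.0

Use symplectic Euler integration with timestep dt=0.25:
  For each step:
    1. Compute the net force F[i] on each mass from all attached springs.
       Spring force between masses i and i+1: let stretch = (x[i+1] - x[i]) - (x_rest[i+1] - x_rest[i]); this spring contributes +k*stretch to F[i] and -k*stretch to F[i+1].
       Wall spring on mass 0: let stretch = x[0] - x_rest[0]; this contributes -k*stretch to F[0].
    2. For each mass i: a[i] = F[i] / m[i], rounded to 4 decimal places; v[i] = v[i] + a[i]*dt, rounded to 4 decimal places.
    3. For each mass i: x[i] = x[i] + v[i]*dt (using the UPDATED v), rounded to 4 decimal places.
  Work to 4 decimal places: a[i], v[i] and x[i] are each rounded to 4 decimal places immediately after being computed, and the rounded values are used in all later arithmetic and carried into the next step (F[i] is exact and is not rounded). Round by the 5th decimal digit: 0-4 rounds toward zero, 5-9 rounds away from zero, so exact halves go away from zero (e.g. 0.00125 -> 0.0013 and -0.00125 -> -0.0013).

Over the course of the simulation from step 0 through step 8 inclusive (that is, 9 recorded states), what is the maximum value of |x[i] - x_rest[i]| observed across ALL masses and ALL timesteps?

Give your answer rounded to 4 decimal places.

Step 0: x=[1.0000 8.0000] v=[0.0000 0.0000]
Step 1: x=[1.3750 7.8750] v=[1.5000 -0.5000]
Step 2: x=[2.0703 7.6406] v=[2.7813 -0.9375]
Step 3: x=[2.9844 7.3259] v=[3.6563 -1.2588]
Step 4: x=[3.9833 6.9693] v=[3.9956 -1.4265]
Step 5: x=[4.9199 6.6131] v=[3.7463 -1.4248]
Step 6: x=[5.6548 6.2977] v=[2.9396 -1.2615]
Step 7: x=[6.0765 6.0560] v=[1.6866 -0.9669]
Step 8: x=[6.1171 5.9087] v=[0.1624 -0.5893]
Max displacement = 3.1171

Answer: 3.1171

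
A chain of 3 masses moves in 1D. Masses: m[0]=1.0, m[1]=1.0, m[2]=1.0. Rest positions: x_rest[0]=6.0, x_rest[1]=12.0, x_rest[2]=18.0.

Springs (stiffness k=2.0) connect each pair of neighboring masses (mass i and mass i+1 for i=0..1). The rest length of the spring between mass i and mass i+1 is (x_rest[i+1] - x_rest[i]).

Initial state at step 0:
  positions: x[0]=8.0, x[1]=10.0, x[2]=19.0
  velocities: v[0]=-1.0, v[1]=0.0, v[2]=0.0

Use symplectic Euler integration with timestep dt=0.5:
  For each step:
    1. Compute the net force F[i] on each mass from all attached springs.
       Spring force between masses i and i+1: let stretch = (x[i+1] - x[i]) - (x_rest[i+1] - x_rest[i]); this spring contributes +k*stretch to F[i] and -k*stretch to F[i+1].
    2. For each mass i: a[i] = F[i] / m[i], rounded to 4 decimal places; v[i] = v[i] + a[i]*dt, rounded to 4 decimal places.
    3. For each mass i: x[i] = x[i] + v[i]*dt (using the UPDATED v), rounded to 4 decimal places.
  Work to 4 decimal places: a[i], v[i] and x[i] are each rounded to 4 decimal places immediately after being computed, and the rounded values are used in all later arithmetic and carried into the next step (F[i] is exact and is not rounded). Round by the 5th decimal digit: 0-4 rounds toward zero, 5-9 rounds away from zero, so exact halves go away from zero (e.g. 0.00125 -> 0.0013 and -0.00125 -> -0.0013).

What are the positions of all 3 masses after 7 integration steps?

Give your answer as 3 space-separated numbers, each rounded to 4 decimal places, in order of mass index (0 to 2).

Answer: 4.5313 13.8438 15.1250

Derivation:
Step 0: x=[8.0000 10.0000 19.0000] v=[-1.0000 0.0000 0.0000]
Step 1: x=[5.5000 13.5000 17.5000] v=[-5.0000 7.0000 -3.0000]
Step 2: x=[4.0000 15.0000 17.0000] v=[-3.0000 3.0000 -1.0000]
Step 3: x=[5.0000 12.0000 18.5000] v=[2.0000 -6.0000 3.0000]
Step 4: x=[6.5000 8.7500 19.7500] v=[3.0000 -6.5000 2.5000]
Step 5: x=[6.1250 9.8750 18.5000] v=[-0.7500 2.2500 -2.5000]
Step 6: x=[4.6250 13.4375 15.9375] v=[-3.0000 7.1250 -5.1250]
Step 7: x=[4.5313 13.8438 15.1250] v=[-0.1875 0.8125 -1.6250]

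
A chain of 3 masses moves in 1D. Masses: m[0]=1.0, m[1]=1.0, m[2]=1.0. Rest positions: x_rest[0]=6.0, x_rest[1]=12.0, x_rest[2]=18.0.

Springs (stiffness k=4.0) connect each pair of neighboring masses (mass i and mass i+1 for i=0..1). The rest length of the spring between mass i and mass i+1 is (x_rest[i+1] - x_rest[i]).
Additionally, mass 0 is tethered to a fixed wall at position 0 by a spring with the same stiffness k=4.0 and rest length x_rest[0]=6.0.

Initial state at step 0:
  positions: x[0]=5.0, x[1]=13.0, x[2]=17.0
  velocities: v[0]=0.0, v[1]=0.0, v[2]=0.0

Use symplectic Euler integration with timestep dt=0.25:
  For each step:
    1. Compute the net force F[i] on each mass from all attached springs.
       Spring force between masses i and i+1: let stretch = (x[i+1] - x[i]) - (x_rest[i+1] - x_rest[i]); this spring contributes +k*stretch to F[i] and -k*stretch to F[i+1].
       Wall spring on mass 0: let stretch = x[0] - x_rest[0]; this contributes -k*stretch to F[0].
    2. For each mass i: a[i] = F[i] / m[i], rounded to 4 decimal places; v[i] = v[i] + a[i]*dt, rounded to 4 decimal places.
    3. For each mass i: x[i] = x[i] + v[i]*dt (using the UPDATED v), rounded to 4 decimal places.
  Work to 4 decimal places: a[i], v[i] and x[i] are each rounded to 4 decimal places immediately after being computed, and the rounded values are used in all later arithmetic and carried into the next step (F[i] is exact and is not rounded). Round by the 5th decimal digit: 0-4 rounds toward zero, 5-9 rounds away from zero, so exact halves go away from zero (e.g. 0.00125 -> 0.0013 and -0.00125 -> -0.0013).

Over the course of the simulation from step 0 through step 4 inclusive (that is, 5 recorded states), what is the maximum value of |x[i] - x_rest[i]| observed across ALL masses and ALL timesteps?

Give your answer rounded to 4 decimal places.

Step 0: x=[5.0000 13.0000 17.0000] v=[0.0000 0.0000 0.0000]
Step 1: x=[5.7500 12.0000 17.5000] v=[3.0000 -4.0000 2.0000]
Step 2: x=[6.6250 10.8125 18.1250] v=[3.5000 -4.7500 2.5000]
Step 3: x=[6.8906 10.4063 18.4219] v=[1.0625 -1.6250 1.1875]
Step 4: x=[6.3125 11.1250 18.2149] v=[-2.3124 2.8749 -0.8281]
Max displacement = 1.5937

Answer: 1.5937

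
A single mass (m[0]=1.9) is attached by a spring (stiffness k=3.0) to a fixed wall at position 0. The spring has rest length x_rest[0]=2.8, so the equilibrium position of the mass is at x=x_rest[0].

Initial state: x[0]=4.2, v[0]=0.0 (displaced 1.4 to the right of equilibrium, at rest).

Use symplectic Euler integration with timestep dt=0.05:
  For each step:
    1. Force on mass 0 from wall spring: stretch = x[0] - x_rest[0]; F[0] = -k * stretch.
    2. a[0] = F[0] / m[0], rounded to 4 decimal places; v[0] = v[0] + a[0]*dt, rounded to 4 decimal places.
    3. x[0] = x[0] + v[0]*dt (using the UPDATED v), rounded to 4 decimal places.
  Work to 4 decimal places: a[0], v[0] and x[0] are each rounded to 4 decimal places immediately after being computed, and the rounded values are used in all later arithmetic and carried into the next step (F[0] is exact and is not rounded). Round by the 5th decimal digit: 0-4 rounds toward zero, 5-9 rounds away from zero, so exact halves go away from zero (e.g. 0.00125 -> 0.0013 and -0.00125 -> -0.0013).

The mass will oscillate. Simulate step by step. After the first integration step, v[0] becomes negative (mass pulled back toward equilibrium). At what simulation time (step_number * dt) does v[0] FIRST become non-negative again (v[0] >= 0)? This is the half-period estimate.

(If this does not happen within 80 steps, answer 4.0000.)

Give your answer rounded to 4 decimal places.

Step 0: x=[4.2000] v=[0.0000]
Step 1: x=[4.1945] v=[-0.1105]
Step 2: x=[4.1835] v=[-0.2206]
Step 3: x=[4.1670] v=[-0.3298]
Step 4: x=[4.1451] v=[-0.4377]
Step 5: x=[4.1179] v=[-0.5439]
Step 6: x=[4.0855] v=[-0.6479]
Step 7: x=[4.0480] v=[-0.7494]
Step 8: x=[4.0056] v=[-0.8479]
Step 9: x=[3.9584] v=[-0.9431]
Step 10: x=[3.9067] v=[-1.0346]
Step 11: x=[3.8506] v=[-1.1220]
Step 12: x=[3.7904] v=[-1.2049]
Step 13: x=[3.7262] v=[-1.2831]
Step 14: x=[3.6584] v=[-1.3562]
Step 15: x=[3.5872] v=[-1.4240]
Step 16: x=[3.5129] v=[-1.4861]
Step 17: x=[3.4358] v=[-1.5424]
Step 18: x=[3.3562] v=[-1.5926]
Step 19: x=[3.2744] v=[-1.6365]
Step 20: x=[3.1907] v=[-1.6740]
Step 21: x=[3.1055] v=[-1.7048]
Step 22: x=[3.0191] v=[-1.7289]
Step 23: x=[2.9318] v=[-1.7462]
Step 24: x=[2.8440] v=[-1.7566]
Step 25: x=[2.7560] v=[-1.7601]
Step 26: x=[2.6682] v=[-1.7566]
Step 27: x=[2.5809] v=[-1.7462]
Step 28: x=[2.4945] v=[-1.7289]
Step 29: x=[2.4093] v=[-1.7048]
Step 30: x=[2.3256] v=[-1.6740]
Step 31: x=[2.2438] v=[-1.6365]
Step 32: x=[2.1642] v=[-1.5926]
Step 33: x=[2.0871] v=[-1.5424]
Step 34: x=[2.0128] v=[-1.4861]
Step 35: x=[1.9416] v=[-1.4240]
Step 36: x=[1.8738] v=[-1.3562]
Step 37: x=[1.8096] v=[-1.2831]
Step 38: x=[1.7494] v=[-1.2049]
Step 39: x=[1.6933] v=[-1.1220]
Step 40: x=[1.6416] v=[-1.0346]
Step 41: x=[1.5944] v=[-0.9431]
Step 42: x=[1.5520] v=[-0.8479]
Step 43: x=[1.5145] v=[-0.7494]
Step 44: x=[1.4821] v=[-0.6479]
Step 45: x=[1.4549] v=[-0.5439]
Step 46: x=[1.4330] v=[-0.4377]
Step 47: x=[1.4165] v=[-0.3298]
Step 48: x=[1.4055] v=[-0.2206]
Step 49: x=[1.4000] v=[-0.1105]
Step 50: x=[1.4000] v=[0.0000]
First v>=0 after going negative at step 50, time=2.5000

Answer: 2.5000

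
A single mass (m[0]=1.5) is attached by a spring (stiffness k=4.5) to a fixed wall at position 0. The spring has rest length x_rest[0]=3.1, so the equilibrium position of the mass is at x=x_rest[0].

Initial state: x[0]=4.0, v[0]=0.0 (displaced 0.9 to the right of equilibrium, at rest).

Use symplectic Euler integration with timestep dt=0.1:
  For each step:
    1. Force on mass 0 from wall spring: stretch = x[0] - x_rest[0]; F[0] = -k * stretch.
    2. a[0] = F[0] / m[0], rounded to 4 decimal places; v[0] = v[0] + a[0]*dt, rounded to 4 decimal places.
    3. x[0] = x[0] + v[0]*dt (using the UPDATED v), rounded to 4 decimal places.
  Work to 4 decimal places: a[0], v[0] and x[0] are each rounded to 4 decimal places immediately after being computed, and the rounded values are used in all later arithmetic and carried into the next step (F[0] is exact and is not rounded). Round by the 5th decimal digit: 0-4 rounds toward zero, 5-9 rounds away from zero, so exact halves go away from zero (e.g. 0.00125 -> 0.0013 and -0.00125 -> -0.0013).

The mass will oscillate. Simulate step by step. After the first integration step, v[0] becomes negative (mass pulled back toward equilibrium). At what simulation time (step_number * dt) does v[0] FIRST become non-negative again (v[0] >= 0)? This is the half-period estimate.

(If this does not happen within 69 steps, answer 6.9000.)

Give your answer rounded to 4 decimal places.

Answer: 1.9000

Derivation:
Step 0: x=[4.0000] v=[0.0000]
Step 1: x=[3.9730] v=[-0.2700]
Step 2: x=[3.9198] v=[-0.5319]
Step 3: x=[3.8420] v=[-0.7778]
Step 4: x=[3.7420] v=[-1.0004]
Step 5: x=[3.6227] v=[-1.1930]
Step 6: x=[3.4877] v=[-1.3498]
Step 7: x=[3.3411] v=[-1.4661]
Step 8: x=[3.1873] v=[-1.5384]
Step 9: x=[3.0308] v=[-1.5646]
Step 10: x=[2.8764] v=[-1.5438]
Step 11: x=[2.7287] v=[-1.4767]
Step 12: x=[2.5922] v=[-1.3653]
Step 13: x=[2.4709] v=[-1.2130]
Step 14: x=[2.3685] v=[-1.0243]
Step 15: x=[2.2880] v=[-0.8049]
Step 16: x=[2.2319] v=[-0.5613]
Step 17: x=[2.2018] v=[-0.3009]
Step 18: x=[2.1987] v=[-0.0314]
Step 19: x=[2.2226] v=[0.2390]
First v>=0 after going negative at step 19, time=1.9000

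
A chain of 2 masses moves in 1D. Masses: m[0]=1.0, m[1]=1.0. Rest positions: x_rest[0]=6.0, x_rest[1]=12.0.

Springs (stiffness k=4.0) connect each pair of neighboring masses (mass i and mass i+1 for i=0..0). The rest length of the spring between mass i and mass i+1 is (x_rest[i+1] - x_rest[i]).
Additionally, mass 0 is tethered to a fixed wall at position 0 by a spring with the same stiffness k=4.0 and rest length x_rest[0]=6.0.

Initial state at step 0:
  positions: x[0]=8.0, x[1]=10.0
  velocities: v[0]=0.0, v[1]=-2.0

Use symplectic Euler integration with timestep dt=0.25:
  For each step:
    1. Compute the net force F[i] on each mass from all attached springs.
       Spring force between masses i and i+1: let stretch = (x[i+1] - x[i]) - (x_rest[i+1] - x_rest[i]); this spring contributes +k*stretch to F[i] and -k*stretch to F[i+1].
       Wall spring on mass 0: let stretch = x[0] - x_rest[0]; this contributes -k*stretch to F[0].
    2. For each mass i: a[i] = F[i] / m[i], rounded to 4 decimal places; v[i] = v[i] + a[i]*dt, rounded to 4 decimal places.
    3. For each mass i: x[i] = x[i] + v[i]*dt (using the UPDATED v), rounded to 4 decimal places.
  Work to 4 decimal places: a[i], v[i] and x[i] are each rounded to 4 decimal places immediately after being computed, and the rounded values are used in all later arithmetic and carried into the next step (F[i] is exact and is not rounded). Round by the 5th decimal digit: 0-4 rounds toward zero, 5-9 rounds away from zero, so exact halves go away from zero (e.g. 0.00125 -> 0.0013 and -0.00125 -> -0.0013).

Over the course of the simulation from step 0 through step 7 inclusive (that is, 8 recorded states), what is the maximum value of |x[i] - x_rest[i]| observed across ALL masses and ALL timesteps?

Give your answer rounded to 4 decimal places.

Step 0: x=[8.0000 10.0000] v=[0.0000 -2.0000]
Step 1: x=[6.5000 10.5000] v=[-6.0000 2.0000]
Step 2: x=[4.3750 11.5000] v=[-8.5000 4.0000]
Step 3: x=[2.9375 12.2188] v=[-5.7500 2.8750]
Step 4: x=[3.0860 12.1172] v=[0.5938 -0.4063]
Step 5: x=[4.7208 11.2578] v=[6.5390 -3.4375]
Step 6: x=[6.8096 10.2642] v=[8.3552 -3.9745]
Step 7: x=[8.0597 9.9069] v=[5.0002 -1.4291]
Max displacement = 3.0625

Answer: 3.0625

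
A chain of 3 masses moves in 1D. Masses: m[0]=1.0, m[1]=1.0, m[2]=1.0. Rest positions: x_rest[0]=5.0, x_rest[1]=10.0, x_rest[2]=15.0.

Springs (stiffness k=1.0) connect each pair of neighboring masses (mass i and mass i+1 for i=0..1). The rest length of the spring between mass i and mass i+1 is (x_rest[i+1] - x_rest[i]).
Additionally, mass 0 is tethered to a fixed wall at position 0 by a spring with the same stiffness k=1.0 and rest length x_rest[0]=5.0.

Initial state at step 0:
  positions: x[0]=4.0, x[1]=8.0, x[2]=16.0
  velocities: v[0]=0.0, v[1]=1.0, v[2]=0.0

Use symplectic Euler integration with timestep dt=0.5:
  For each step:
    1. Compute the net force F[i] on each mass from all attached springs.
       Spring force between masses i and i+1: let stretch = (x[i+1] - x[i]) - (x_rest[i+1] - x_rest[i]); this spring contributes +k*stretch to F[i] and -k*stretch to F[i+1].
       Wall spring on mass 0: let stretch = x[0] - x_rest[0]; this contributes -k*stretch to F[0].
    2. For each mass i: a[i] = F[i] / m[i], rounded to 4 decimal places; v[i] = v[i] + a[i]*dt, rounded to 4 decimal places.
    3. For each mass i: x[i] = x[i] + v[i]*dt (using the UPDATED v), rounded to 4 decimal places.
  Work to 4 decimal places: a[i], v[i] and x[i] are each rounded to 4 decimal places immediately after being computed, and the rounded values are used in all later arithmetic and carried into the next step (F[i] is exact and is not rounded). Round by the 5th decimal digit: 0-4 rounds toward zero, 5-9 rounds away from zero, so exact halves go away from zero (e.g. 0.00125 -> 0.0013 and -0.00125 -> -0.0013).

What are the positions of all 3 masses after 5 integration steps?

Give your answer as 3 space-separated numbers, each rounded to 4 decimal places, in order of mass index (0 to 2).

Answer: 7.3527 10.4434 14.8692

Derivation:
Step 0: x=[4.0000 8.0000 16.0000] v=[0.0000 1.0000 0.0000]
Step 1: x=[4.0000 9.5000 15.2500] v=[0.0000 3.0000 -1.5000]
Step 2: x=[4.3750 11.0625 14.3125] v=[0.7500 3.1250 -1.8750]
Step 3: x=[5.3282 11.7657 13.8125] v=[1.9063 1.4063 -1.0000]
Step 4: x=[6.5587 11.3712 14.0508] v=[2.4610 -0.7891 0.4766]
Step 5: x=[7.3527 10.4434 14.8692] v=[1.5879 -1.8556 1.6368]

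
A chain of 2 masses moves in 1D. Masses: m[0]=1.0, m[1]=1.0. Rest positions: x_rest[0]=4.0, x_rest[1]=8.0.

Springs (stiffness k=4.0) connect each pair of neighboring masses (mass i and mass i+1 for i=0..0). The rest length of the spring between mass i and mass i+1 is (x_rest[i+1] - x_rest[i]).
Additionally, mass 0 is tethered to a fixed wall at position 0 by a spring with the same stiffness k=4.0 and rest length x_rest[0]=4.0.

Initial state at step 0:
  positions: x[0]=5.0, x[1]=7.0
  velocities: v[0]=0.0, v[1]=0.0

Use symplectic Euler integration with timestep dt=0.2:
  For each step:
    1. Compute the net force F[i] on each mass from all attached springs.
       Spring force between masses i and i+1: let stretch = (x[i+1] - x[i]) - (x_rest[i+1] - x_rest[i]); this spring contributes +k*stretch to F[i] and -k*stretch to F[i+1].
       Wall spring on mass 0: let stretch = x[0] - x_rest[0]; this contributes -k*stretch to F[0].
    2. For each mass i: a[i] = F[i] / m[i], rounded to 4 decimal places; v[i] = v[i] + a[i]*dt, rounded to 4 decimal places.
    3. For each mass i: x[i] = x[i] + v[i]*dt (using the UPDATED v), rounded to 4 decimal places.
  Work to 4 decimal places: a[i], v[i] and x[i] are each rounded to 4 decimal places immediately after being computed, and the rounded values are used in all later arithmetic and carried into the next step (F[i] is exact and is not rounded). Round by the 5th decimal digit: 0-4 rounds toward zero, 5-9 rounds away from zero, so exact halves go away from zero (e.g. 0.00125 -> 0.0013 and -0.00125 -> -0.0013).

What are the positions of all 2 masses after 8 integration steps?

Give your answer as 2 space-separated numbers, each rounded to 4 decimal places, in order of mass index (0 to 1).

Step 0: x=[5.0000 7.0000] v=[0.0000 0.0000]
Step 1: x=[4.5200 7.3200] v=[-2.4000 1.6000]
Step 2: x=[3.7648 7.8320] v=[-3.7760 2.5600]
Step 3: x=[3.0580 8.3332] v=[-3.5341 2.5062]
Step 4: x=[2.7059 8.6304] v=[-1.7603 1.4860]
Step 5: x=[2.8688 8.6197] v=[0.8146 -0.0536]
Step 6: x=[3.4929 8.3288] v=[3.1203 -1.4543]
Step 7: x=[4.3318 7.9042] v=[4.1947 -2.1230]
Step 8: x=[5.0492 7.5480] v=[3.5872 -1.7809]

Answer: 5.0492 7.5480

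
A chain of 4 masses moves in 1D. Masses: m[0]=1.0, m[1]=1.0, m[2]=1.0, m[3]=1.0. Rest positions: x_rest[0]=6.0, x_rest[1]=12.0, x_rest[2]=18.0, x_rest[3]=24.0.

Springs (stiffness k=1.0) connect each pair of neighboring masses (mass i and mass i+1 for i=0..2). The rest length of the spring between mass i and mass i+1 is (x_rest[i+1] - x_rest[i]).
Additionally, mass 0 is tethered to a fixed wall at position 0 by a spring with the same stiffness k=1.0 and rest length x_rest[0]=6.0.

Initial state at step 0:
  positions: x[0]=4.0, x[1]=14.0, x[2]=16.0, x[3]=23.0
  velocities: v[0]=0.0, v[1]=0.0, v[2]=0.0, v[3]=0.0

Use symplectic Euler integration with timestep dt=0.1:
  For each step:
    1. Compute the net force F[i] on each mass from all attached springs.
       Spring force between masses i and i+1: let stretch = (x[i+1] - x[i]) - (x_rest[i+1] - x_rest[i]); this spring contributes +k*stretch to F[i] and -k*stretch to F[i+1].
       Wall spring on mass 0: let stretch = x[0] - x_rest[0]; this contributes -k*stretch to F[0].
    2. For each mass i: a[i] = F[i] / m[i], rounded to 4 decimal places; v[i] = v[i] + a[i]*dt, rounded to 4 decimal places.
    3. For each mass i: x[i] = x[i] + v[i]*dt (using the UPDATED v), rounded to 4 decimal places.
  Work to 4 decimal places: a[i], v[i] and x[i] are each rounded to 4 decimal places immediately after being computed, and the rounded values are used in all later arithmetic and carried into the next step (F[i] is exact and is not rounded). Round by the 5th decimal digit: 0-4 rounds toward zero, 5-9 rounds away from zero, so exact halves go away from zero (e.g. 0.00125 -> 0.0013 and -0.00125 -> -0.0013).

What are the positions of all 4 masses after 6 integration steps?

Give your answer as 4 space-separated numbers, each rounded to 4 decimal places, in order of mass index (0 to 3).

Answer: 5.1256 12.5014 16.9229 22.8300

Derivation:
Step 0: x=[4.0000 14.0000 16.0000 23.0000] v=[0.0000 0.0000 0.0000 0.0000]
Step 1: x=[4.0600 13.9200 16.0500 22.9900] v=[0.6000 -0.8000 0.5000 -0.1000]
Step 2: x=[4.1780 13.7627 16.1481 22.9706] v=[1.1800 -1.5730 0.9810 -0.1940]
Step 3: x=[4.3501 13.5334 16.2906 22.9430] v=[1.7207 -2.2929 1.4247 -0.2763]
Step 4: x=[4.5705 13.2399 16.4720 22.9089] v=[2.2040 -2.9355 1.8142 -0.3415]
Step 5: x=[4.8319 12.8920 16.6855 22.8704] v=[2.6139 -3.4792 2.1347 -0.3852]
Step 6: x=[5.1256 12.5014 16.9229 22.8300] v=[2.9367 -3.9059 2.3738 -0.4037]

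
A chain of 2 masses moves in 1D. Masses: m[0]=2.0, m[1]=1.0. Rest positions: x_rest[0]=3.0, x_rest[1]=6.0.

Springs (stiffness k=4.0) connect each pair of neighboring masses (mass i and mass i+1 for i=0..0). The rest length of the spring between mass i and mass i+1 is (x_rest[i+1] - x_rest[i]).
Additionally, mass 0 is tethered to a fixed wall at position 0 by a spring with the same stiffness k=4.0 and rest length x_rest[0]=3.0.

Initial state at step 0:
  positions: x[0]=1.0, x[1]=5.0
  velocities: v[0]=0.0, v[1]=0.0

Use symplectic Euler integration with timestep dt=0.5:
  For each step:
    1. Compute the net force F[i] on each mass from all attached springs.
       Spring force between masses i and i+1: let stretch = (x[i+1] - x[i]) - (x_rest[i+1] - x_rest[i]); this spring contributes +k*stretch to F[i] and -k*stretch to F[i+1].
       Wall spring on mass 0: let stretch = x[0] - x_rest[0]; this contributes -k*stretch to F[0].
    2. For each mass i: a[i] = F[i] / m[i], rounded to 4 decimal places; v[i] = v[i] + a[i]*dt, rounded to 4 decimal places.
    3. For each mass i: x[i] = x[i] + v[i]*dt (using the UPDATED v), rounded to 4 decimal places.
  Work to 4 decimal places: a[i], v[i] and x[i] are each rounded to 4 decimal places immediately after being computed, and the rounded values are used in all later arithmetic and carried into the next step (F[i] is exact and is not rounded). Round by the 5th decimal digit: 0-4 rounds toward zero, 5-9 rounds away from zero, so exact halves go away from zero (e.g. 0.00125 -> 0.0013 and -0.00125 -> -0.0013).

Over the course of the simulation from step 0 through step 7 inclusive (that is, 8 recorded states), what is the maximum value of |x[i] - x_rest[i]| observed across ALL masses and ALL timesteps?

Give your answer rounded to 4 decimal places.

Step 0: x=[1.0000 5.0000] v=[0.0000 0.0000]
Step 1: x=[2.5000 4.0000] v=[3.0000 -2.0000]
Step 2: x=[3.5000 4.5000] v=[2.0000 1.0000]
Step 3: x=[3.2500 7.0000] v=[-0.5000 5.0000]
Step 4: x=[3.2500 8.7500] v=[0.0000 3.5000]
Step 5: x=[4.3750 8.0000] v=[2.2500 -1.5000]
Step 6: x=[5.1250 6.6250] v=[1.5000 -2.7500]
Step 7: x=[4.0625 6.7500] v=[-2.1250 0.2500]
Max displacement = 2.7500

Answer: 2.7500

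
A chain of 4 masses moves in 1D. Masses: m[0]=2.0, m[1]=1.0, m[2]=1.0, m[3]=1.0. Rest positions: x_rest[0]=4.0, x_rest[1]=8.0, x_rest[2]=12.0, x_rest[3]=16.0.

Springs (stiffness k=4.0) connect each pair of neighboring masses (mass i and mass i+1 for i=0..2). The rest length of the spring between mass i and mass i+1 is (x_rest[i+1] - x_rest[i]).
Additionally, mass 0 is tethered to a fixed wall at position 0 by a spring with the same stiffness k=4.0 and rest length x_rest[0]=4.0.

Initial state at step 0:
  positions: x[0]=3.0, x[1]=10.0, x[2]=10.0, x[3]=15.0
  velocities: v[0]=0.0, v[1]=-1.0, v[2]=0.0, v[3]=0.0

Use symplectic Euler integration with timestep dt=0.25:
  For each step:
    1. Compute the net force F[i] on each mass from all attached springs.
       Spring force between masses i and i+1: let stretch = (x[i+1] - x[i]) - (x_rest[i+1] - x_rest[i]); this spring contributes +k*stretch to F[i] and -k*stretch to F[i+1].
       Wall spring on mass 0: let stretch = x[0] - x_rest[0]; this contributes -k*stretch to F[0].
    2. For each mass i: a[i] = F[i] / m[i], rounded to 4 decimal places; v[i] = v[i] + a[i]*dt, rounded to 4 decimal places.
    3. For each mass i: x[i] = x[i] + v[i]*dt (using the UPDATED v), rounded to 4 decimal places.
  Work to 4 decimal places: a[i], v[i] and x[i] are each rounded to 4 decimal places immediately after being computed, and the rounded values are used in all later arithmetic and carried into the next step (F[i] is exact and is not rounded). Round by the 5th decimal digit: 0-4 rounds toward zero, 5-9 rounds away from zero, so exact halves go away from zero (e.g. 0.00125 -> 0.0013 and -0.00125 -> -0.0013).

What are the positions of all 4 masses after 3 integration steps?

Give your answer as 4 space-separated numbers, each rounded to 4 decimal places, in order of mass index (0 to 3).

Step 0: x=[3.0000 10.0000 10.0000 15.0000] v=[0.0000 -1.0000 0.0000 0.0000]
Step 1: x=[3.5000 8.0000 11.2500 14.7500] v=[2.0000 -8.0000 5.0000 -1.0000]
Step 2: x=[4.1250 5.6875 12.5625 14.6250] v=[2.5000 -9.2500 5.2500 -0.5000]
Step 3: x=[4.4297 4.7031 12.6719 14.9844] v=[1.2188 -3.9375 0.4375 1.4375]

Answer: 4.4297 4.7031 12.6719 14.9844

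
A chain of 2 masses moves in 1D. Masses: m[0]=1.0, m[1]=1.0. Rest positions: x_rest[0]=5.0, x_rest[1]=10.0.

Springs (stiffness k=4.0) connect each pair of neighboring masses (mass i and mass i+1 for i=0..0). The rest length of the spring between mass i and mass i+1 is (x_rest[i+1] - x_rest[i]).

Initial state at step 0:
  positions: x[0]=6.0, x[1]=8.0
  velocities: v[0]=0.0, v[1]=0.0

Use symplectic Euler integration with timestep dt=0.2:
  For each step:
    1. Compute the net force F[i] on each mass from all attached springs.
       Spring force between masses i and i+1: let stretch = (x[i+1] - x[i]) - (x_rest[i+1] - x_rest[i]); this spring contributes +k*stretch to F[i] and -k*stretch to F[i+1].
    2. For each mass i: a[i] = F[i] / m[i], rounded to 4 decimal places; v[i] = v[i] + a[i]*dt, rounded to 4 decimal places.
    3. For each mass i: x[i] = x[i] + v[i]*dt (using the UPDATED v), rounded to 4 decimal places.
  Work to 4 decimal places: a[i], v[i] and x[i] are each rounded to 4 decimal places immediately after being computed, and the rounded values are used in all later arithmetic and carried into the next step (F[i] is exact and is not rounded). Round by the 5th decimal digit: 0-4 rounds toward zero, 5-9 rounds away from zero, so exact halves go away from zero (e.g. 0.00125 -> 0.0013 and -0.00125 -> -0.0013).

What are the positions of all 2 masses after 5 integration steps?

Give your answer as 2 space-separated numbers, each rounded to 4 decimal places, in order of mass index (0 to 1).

Step 0: x=[6.0000 8.0000] v=[0.0000 0.0000]
Step 1: x=[5.5200 8.4800] v=[-2.4000 2.4000]
Step 2: x=[4.7136 9.2864] v=[-4.0320 4.0320]
Step 3: x=[3.8388 10.1612] v=[-4.3738 4.3738]
Step 4: x=[3.1756 10.8244] v=[-3.3159 3.3159]
Step 5: x=[2.9362 11.0638] v=[-1.1969 1.1969]

Answer: 2.9362 11.0638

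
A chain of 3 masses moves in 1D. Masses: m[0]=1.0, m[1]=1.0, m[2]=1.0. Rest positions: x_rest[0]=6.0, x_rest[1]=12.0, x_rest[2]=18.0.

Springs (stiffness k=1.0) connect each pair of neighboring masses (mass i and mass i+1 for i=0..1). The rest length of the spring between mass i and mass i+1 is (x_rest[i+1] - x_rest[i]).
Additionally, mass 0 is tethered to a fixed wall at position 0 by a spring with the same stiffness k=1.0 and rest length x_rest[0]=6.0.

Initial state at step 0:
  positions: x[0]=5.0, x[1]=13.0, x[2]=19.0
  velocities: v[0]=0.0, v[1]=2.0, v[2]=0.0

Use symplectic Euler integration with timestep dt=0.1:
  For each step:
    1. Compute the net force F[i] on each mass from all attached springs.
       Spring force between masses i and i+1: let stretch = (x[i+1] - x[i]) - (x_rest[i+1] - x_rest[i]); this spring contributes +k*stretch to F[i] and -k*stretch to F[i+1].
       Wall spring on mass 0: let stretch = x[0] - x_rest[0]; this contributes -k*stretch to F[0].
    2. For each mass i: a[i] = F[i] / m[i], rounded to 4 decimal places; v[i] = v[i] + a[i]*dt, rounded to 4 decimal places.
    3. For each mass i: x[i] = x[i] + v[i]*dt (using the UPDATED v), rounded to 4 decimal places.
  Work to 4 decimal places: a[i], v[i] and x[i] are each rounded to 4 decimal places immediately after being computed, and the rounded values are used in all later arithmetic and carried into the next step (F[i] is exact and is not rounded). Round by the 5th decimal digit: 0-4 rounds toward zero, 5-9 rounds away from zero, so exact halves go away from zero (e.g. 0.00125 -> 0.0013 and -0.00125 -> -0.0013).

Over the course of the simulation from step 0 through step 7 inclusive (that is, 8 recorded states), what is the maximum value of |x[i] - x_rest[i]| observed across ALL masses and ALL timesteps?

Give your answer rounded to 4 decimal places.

Answer: 1.7141

Derivation:
Step 0: x=[5.0000 13.0000 19.0000] v=[0.0000 2.0000 0.0000]
Step 1: x=[5.0300 13.1800 19.0000] v=[0.3000 1.8000 0.0000]
Step 2: x=[5.0912 13.3367 19.0018] v=[0.6120 1.5670 0.0180]
Step 3: x=[5.1839 13.4676 19.0070] v=[0.9274 1.3090 0.0515]
Step 4: x=[5.3076 13.5711 19.0168] v=[1.2374 1.0346 0.0976]
Step 5: x=[5.4609 13.6464 19.0321] v=[1.5330 0.7528 0.1530]
Step 6: x=[5.6415 13.6937 19.0535] v=[1.8055 0.4728 0.2144]
Step 7: x=[5.8462 13.7141 19.0813] v=[2.0466 0.2036 0.2784]
Max displacement = 1.7141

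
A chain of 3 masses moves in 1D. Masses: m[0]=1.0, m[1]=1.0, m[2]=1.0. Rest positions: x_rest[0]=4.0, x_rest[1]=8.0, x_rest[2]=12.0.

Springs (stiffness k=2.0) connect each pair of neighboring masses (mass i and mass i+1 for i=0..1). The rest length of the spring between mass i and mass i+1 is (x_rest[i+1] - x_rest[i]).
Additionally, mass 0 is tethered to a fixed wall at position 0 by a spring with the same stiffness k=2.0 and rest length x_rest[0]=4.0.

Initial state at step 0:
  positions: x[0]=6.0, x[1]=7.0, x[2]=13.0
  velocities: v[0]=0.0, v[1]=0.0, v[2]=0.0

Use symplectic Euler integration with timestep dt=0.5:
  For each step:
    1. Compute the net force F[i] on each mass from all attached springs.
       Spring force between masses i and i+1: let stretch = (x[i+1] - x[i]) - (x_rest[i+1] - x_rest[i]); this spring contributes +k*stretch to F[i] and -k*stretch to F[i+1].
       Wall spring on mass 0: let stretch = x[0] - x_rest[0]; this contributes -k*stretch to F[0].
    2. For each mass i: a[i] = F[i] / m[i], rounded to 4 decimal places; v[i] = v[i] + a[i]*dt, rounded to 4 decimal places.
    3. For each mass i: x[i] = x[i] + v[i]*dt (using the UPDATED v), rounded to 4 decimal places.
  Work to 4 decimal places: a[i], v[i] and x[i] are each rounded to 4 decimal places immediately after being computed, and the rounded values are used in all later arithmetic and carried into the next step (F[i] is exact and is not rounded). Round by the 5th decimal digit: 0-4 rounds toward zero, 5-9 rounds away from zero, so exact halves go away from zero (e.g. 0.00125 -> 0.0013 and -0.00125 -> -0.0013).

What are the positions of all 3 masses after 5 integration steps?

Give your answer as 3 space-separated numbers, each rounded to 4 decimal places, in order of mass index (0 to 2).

Step 0: x=[6.0000 7.0000 13.0000] v=[0.0000 0.0000 0.0000]
Step 1: x=[3.5000 9.5000 12.0000] v=[-5.0000 5.0000 -2.0000]
Step 2: x=[2.2500 10.2500 11.7500] v=[-2.5000 1.5000 -0.5000]
Step 3: x=[3.8750 7.7500 12.7500] v=[3.2500 -5.0000 2.0000]
Step 4: x=[5.5000 5.8125 13.2500] v=[3.2500 -3.8750 1.0000]
Step 5: x=[4.5313 7.4375 12.0313] v=[-1.9375 3.2500 -2.4375]

Answer: 4.5313 7.4375 12.0313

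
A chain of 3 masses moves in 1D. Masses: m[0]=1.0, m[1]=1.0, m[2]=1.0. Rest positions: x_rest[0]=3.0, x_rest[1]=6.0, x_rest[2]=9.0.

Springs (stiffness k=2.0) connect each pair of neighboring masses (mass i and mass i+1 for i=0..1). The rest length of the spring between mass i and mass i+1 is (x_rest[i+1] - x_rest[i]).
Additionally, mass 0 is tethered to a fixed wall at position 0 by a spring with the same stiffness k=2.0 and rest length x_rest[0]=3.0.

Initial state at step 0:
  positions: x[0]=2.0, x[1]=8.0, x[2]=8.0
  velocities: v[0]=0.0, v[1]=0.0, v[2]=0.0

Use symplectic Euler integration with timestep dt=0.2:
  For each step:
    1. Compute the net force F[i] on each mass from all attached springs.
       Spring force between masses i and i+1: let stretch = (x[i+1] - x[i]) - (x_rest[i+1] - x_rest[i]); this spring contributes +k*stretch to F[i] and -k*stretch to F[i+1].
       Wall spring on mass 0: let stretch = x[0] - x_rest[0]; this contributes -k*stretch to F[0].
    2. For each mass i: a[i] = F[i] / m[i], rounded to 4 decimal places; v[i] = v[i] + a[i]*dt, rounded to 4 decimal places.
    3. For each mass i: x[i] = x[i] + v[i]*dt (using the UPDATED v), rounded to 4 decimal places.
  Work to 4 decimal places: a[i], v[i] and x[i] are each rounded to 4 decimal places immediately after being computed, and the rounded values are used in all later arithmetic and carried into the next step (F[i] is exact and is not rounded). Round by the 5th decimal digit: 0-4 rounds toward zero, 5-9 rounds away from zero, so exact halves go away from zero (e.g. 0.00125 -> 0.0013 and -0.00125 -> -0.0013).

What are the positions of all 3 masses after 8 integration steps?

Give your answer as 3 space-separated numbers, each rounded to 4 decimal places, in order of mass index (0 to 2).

Answer: 3.1163 5.2703 9.6096

Derivation:
Step 0: x=[2.0000 8.0000 8.0000] v=[0.0000 0.0000 0.0000]
Step 1: x=[2.3200 7.5200 8.2400] v=[1.6000 -2.4000 1.2000]
Step 2: x=[2.8704 6.6816 8.6624] v=[2.7520 -4.1920 2.1120]
Step 3: x=[3.4961 5.6968 9.1663] v=[3.1283 -4.9242 2.5197]
Step 4: x=[4.0181 4.8135 9.6327] v=[2.6101 -4.4167 2.3319]
Step 5: x=[4.2823 4.2521 9.9535] v=[1.3210 -2.8072 1.6042]
Step 6: x=[4.2015 4.1492 10.0582] v=[-0.4040 -0.5146 0.5236]
Step 7: x=[3.7804 4.5232 9.9302] v=[-2.1055 1.8699 -0.6400]
Step 8: x=[3.1163 5.2703 9.6096] v=[-3.3205 3.7356 -1.6028]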